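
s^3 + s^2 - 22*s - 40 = (s - 5)*(s + 2)*(s + 4)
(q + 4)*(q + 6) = q^2 + 10*q + 24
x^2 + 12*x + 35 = (x + 5)*(x + 7)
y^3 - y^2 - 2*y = y*(y - 2)*(y + 1)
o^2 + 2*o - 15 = (o - 3)*(o + 5)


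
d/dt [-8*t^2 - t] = -16*t - 1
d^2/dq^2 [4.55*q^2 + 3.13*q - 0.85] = 9.10000000000000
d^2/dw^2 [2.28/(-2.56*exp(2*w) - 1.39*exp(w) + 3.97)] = (-2.28*(5.12*exp(w) + 1.39)*(10.24*exp(w) + 2.78)*exp(w) + (23.3472*exp(w) + 3.1692)*(2.56*exp(2*w) + 1.39*exp(w) - 3.97))*exp(w)/(2.56*exp(2*w) + 1.39*exp(w) - 3.97)^3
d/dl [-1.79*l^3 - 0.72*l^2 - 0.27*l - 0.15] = -5.37*l^2 - 1.44*l - 0.27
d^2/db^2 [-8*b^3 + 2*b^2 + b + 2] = 4 - 48*b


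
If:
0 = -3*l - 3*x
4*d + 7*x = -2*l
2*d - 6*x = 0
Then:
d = 0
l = 0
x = 0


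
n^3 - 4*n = n*(n - 2)*(n + 2)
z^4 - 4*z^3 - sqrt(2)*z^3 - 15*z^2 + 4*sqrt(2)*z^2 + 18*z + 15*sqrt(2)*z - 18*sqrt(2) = (z - 6)*(z - 1)*(z + 3)*(z - sqrt(2))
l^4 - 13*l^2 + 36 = (l - 3)*(l - 2)*(l + 2)*(l + 3)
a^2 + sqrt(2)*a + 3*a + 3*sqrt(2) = (a + 3)*(a + sqrt(2))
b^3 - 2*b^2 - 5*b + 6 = (b - 3)*(b - 1)*(b + 2)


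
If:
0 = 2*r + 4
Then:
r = -2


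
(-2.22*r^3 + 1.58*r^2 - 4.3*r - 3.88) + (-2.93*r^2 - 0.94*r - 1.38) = -2.22*r^3 - 1.35*r^2 - 5.24*r - 5.26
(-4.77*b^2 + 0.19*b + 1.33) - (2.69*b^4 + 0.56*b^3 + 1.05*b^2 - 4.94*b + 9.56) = -2.69*b^4 - 0.56*b^3 - 5.82*b^2 + 5.13*b - 8.23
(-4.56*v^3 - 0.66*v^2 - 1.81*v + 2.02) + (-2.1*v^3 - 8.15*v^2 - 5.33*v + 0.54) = -6.66*v^3 - 8.81*v^2 - 7.14*v + 2.56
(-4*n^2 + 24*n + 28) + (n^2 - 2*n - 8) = -3*n^2 + 22*n + 20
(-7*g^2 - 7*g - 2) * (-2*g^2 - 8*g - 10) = 14*g^4 + 70*g^3 + 130*g^2 + 86*g + 20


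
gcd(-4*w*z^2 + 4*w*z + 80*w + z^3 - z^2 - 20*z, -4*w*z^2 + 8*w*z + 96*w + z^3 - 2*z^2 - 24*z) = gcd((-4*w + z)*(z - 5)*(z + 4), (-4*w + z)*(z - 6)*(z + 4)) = -4*w*z - 16*w + z^2 + 4*z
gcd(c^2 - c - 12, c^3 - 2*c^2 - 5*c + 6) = 1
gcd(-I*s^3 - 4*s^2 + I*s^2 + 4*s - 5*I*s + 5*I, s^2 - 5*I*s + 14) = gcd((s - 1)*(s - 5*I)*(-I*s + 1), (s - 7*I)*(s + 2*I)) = 1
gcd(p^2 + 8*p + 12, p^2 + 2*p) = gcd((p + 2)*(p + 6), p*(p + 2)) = p + 2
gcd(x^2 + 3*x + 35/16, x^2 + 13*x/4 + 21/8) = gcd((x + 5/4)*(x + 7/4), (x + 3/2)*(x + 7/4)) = x + 7/4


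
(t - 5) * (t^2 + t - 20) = t^3 - 4*t^2 - 25*t + 100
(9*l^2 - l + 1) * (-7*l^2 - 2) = -63*l^4 + 7*l^3 - 25*l^2 + 2*l - 2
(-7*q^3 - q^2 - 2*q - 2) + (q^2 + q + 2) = -7*q^3 - q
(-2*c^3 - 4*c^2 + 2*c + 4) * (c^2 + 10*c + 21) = -2*c^5 - 24*c^4 - 80*c^3 - 60*c^2 + 82*c + 84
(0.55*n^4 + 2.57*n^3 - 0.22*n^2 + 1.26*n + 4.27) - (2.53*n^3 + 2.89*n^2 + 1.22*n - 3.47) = 0.55*n^4 + 0.04*n^3 - 3.11*n^2 + 0.04*n + 7.74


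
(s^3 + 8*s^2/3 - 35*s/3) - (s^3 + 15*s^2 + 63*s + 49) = -37*s^2/3 - 224*s/3 - 49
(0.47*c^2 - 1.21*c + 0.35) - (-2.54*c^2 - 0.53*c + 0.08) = 3.01*c^2 - 0.68*c + 0.27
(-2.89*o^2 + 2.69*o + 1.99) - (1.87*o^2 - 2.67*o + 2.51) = -4.76*o^2 + 5.36*o - 0.52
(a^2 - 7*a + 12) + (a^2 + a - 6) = 2*a^2 - 6*a + 6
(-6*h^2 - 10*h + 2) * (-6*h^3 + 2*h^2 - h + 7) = 36*h^5 + 48*h^4 - 26*h^3 - 28*h^2 - 72*h + 14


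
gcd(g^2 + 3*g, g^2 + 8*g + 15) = g + 3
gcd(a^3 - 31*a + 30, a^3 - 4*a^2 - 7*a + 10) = a^2 - 6*a + 5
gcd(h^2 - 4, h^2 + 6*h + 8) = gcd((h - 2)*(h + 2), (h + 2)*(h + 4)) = h + 2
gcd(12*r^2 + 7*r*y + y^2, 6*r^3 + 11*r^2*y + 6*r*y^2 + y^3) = 3*r + y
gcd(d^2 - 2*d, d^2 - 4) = d - 2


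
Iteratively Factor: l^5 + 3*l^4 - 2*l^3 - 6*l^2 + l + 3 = (l - 1)*(l^4 + 4*l^3 + 2*l^2 - 4*l - 3) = (l - 1)*(l + 1)*(l^3 + 3*l^2 - l - 3) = (l - 1)*(l + 1)^2*(l^2 + 2*l - 3) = (l - 1)*(l + 1)^2*(l + 3)*(l - 1)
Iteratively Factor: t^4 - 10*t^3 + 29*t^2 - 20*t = (t - 4)*(t^3 - 6*t^2 + 5*t) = (t - 5)*(t - 4)*(t^2 - t) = t*(t - 5)*(t - 4)*(t - 1)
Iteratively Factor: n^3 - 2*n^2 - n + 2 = (n - 2)*(n^2 - 1) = (n - 2)*(n - 1)*(n + 1)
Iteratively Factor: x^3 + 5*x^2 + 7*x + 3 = (x + 1)*(x^2 + 4*x + 3) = (x + 1)^2*(x + 3)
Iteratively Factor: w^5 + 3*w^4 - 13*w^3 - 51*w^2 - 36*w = (w + 3)*(w^4 - 13*w^2 - 12*w) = (w - 4)*(w + 3)*(w^3 + 4*w^2 + 3*w) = w*(w - 4)*(w + 3)*(w^2 + 4*w + 3) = w*(w - 4)*(w + 3)^2*(w + 1)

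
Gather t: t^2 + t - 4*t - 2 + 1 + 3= t^2 - 3*t + 2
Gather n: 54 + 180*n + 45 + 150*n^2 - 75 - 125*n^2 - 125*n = 25*n^2 + 55*n + 24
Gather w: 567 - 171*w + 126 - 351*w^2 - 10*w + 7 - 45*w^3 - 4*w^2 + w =-45*w^3 - 355*w^2 - 180*w + 700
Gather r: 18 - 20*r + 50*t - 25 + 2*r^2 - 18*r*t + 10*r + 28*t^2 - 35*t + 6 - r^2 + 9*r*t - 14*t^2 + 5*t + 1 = r^2 + r*(-9*t - 10) + 14*t^2 + 20*t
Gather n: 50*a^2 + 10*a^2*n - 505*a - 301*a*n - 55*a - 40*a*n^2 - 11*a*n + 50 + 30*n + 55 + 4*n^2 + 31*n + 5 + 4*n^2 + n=50*a^2 - 560*a + n^2*(8 - 40*a) + n*(10*a^2 - 312*a + 62) + 110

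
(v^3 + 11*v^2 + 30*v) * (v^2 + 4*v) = v^5 + 15*v^4 + 74*v^3 + 120*v^2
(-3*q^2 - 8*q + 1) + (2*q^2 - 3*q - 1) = -q^2 - 11*q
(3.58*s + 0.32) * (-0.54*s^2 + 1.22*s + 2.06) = -1.9332*s^3 + 4.1948*s^2 + 7.7652*s + 0.6592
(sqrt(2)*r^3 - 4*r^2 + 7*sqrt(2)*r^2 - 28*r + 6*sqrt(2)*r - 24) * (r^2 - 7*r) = sqrt(2)*r^5 - 4*r^4 - 43*sqrt(2)*r^3 - 42*sqrt(2)*r^2 + 172*r^2 + 168*r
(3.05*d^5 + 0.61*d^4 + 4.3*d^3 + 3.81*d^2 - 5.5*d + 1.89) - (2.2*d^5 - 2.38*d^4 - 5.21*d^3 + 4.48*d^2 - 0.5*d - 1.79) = 0.85*d^5 + 2.99*d^4 + 9.51*d^3 - 0.67*d^2 - 5.0*d + 3.68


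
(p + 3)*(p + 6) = p^2 + 9*p + 18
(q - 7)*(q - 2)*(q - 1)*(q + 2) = q^4 - 8*q^3 + 3*q^2 + 32*q - 28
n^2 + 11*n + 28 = (n + 4)*(n + 7)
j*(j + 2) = j^2 + 2*j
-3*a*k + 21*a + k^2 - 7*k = (-3*a + k)*(k - 7)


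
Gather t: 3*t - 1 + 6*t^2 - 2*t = 6*t^2 + t - 1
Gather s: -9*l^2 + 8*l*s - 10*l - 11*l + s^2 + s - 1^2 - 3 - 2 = -9*l^2 - 21*l + s^2 + s*(8*l + 1) - 6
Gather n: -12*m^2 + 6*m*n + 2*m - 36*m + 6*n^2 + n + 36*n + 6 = -12*m^2 - 34*m + 6*n^2 + n*(6*m + 37) + 6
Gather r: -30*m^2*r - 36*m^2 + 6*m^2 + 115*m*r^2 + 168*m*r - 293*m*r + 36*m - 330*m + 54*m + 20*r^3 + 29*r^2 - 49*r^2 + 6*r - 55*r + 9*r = -30*m^2 - 240*m + 20*r^3 + r^2*(115*m - 20) + r*(-30*m^2 - 125*m - 40)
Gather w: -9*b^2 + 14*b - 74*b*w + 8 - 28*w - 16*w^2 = -9*b^2 + 14*b - 16*w^2 + w*(-74*b - 28) + 8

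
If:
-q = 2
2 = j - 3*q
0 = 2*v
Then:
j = -4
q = -2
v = 0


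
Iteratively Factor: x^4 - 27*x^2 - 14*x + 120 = (x + 4)*(x^3 - 4*x^2 - 11*x + 30) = (x - 5)*(x + 4)*(x^2 + x - 6) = (x - 5)*(x + 3)*(x + 4)*(x - 2)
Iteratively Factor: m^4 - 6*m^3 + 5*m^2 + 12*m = (m - 4)*(m^3 - 2*m^2 - 3*m) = (m - 4)*(m + 1)*(m^2 - 3*m) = m*(m - 4)*(m + 1)*(m - 3)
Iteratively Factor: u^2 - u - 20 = (u + 4)*(u - 5)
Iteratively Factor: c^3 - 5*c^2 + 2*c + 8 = (c - 4)*(c^2 - c - 2) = (c - 4)*(c - 2)*(c + 1)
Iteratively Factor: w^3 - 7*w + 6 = (w - 1)*(w^2 + w - 6) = (w - 1)*(w + 3)*(w - 2)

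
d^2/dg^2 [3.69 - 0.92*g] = 0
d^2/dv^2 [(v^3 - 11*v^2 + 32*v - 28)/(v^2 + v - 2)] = 4*(23*v^3 - 78*v^2 + 60*v - 32)/(v^6 + 3*v^5 - 3*v^4 - 11*v^3 + 6*v^2 + 12*v - 8)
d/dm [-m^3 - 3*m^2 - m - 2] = -3*m^2 - 6*m - 1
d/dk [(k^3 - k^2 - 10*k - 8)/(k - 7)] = 2*(k^3 - 11*k^2 + 7*k + 39)/(k^2 - 14*k + 49)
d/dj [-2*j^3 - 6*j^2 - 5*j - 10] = -6*j^2 - 12*j - 5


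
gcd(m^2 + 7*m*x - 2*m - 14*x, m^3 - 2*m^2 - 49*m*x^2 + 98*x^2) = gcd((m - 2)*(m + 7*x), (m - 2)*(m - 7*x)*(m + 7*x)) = m^2 + 7*m*x - 2*m - 14*x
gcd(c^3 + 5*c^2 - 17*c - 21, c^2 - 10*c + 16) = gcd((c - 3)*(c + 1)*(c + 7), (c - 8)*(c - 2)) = 1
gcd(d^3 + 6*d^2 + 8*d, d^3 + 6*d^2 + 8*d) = d^3 + 6*d^2 + 8*d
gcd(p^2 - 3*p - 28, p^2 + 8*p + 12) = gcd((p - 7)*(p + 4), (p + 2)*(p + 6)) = 1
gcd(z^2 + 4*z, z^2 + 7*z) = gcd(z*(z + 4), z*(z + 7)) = z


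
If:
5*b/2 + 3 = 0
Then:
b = -6/5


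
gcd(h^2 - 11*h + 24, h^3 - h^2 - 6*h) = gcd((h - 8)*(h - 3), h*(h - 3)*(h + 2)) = h - 3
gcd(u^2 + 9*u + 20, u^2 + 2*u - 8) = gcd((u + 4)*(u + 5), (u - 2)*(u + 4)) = u + 4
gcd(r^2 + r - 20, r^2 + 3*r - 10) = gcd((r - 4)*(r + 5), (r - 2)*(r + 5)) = r + 5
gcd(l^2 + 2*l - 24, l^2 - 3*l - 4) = l - 4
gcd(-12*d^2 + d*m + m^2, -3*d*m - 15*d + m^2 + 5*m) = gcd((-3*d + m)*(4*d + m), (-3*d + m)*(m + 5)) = 3*d - m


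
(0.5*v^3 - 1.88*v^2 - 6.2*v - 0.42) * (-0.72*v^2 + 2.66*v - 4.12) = -0.36*v^5 + 2.6836*v^4 - 2.5968*v^3 - 8.444*v^2 + 24.4268*v + 1.7304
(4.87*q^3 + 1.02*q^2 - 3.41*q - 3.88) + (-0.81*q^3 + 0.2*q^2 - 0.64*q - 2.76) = 4.06*q^3 + 1.22*q^2 - 4.05*q - 6.64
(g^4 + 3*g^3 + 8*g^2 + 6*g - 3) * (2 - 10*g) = -10*g^5 - 28*g^4 - 74*g^3 - 44*g^2 + 42*g - 6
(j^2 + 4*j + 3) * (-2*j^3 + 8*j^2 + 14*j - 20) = -2*j^5 + 40*j^3 + 60*j^2 - 38*j - 60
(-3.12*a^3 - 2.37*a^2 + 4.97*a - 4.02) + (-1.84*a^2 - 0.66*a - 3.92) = -3.12*a^3 - 4.21*a^2 + 4.31*a - 7.94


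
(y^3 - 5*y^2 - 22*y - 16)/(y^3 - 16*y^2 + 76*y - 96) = (y^2 + 3*y + 2)/(y^2 - 8*y + 12)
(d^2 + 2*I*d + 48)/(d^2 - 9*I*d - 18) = (d + 8*I)/(d - 3*I)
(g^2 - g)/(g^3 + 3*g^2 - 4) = g/(g^2 + 4*g + 4)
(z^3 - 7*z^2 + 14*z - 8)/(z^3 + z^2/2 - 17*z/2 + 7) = 2*(z - 4)/(2*z + 7)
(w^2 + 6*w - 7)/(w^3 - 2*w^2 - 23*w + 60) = (w^2 + 6*w - 7)/(w^3 - 2*w^2 - 23*w + 60)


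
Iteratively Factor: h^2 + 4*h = (h)*(h + 4)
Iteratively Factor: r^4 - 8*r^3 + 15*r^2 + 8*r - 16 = (r - 1)*(r^3 - 7*r^2 + 8*r + 16) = (r - 1)*(r + 1)*(r^2 - 8*r + 16) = (r - 4)*(r - 1)*(r + 1)*(r - 4)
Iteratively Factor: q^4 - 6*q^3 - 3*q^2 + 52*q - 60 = (q - 2)*(q^3 - 4*q^2 - 11*q + 30) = (q - 2)*(q + 3)*(q^2 - 7*q + 10) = (q - 5)*(q - 2)*(q + 3)*(q - 2)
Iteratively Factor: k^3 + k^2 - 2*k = (k + 2)*(k^2 - k) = (k - 1)*(k + 2)*(k)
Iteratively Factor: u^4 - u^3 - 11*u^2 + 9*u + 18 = (u - 2)*(u^3 + u^2 - 9*u - 9) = (u - 3)*(u - 2)*(u^2 + 4*u + 3) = (u - 3)*(u - 2)*(u + 1)*(u + 3)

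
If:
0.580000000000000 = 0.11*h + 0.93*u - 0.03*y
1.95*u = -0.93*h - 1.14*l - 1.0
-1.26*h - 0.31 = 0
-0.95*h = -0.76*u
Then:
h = -0.25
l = -0.15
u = -0.31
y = -29.77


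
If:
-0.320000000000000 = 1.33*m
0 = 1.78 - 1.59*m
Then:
No Solution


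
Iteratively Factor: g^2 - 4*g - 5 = (g + 1)*(g - 5)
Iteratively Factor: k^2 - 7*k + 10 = (k - 5)*(k - 2)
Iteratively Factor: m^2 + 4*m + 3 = (m + 3)*(m + 1)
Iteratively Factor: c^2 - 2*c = (c)*(c - 2)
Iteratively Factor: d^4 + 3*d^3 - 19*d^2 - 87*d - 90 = (d + 3)*(d^3 - 19*d - 30) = (d + 3)^2*(d^2 - 3*d - 10) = (d + 2)*(d + 3)^2*(d - 5)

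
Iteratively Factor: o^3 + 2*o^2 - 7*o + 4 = (o - 1)*(o^2 + 3*o - 4) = (o - 1)^2*(o + 4)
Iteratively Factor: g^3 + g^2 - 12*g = (g - 3)*(g^2 + 4*g) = (g - 3)*(g + 4)*(g)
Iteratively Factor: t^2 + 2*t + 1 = (t + 1)*(t + 1)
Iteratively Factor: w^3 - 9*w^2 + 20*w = (w)*(w^2 - 9*w + 20) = w*(w - 4)*(w - 5)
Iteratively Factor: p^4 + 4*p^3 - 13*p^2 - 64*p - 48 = (p + 1)*(p^3 + 3*p^2 - 16*p - 48) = (p + 1)*(p + 3)*(p^2 - 16) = (p - 4)*(p + 1)*(p + 3)*(p + 4)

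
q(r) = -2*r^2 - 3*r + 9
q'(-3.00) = 9.00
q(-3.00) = 0.00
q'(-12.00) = 45.00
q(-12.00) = -243.00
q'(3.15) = -15.60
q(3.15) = -20.30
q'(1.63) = -9.52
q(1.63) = -1.20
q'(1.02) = -7.08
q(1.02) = 3.86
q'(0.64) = -5.56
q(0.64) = 6.26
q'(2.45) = -12.80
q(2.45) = -10.36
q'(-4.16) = 13.64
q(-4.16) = -13.13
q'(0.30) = -4.20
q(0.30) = 7.92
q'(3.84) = -18.36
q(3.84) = -32.01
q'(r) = -4*r - 3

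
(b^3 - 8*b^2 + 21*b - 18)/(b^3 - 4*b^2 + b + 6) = (b - 3)/(b + 1)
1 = 1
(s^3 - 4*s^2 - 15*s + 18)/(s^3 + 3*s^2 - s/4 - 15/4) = 4*(s^2 - 3*s - 18)/(4*s^2 + 16*s + 15)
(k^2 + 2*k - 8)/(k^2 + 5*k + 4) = (k - 2)/(k + 1)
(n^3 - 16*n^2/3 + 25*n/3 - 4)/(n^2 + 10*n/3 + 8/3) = (3*n^3 - 16*n^2 + 25*n - 12)/(3*n^2 + 10*n + 8)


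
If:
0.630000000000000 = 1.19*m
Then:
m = 0.53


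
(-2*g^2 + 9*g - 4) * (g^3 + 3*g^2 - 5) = -2*g^5 + 3*g^4 + 23*g^3 - 2*g^2 - 45*g + 20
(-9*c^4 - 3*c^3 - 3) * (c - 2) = -9*c^5 + 15*c^4 + 6*c^3 - 3*c + 6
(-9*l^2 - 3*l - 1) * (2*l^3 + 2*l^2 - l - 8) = -18*l^5 - 24*l^4 + l^3 + 73*l^2 + 25*l + 8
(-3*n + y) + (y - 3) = -3*n + 2*y - 3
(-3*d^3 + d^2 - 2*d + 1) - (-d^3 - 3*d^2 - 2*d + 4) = -2*d^3 + 4*d^2 - 3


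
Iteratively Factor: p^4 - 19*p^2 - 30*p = (p + 3)*(p^3 - 3*p^2 - 10*p) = (p + 2)*(p + 3)*(p^2 - 5*p) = p*(p + 2)*(p + 3)*(p - 5)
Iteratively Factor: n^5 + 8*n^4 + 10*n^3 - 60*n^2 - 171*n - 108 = (n - 3)*(n^4 + 11*n^3 + 43*n^2 + 69*n + 36) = (n - 3)*(n + 1)*(n^3 + 10*n^2 + 33*n + 36) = (n - 3)*(n + 1)*(n + 3)*(n^2 + 7*n + 12) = (n - 3)*(n + 1)*(n + 3)^2*(n + 4)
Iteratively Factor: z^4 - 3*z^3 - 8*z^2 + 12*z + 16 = (z + 1)*(z^3 - 4*z^2 - 4*z + 16) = (z - 2)*(z + 1)*(z^2 - 2*z - 8) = (z - 2)*(z + 1)*(z + 2)*(z - 4)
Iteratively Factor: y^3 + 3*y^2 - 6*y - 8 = (y - 2)*(y^2 + 5*y + 4) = (y - 2)*(y + 1)*(y + 4)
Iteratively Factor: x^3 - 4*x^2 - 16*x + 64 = (x - 4)*(x^2 - 16) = (x - 4)*(x + 4)*(x - 4)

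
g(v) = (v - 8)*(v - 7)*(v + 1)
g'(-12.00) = 809.00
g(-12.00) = -4180.00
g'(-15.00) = 1136.00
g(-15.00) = -7084.00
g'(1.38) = 8.07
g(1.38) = 88.55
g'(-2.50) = 129.75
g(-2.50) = -149.62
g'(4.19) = -23.65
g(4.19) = 55.56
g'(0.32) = 32.35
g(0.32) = 67.72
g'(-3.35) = 168.47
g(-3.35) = -276.06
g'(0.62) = 24.79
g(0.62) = 76.28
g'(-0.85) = 66.97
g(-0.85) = 10.42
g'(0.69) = 23.11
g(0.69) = 77.95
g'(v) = (v - 8)*(v - 7) + (v - 8)*(v + 1) + (v - 7)*(v + 1)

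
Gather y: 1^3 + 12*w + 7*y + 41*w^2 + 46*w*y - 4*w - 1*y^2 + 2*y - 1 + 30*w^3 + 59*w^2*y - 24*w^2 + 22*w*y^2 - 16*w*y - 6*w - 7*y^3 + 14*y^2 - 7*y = 30*w^3 + 17*w^2 + 2*w - 7*y^3 + y^2*(22*w + 13) + y*(59*w^2 + 30*w + 2)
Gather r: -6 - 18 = -24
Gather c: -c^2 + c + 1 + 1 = -c^2 + c + 2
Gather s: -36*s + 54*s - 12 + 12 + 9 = 18*s + 9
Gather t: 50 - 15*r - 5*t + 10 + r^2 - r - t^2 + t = r^2 - 16*r - t^2 - 4*t + 60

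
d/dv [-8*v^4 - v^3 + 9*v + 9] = -32*v^3 - 3*v^2 + 9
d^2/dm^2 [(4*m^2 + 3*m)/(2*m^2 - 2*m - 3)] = 4*(14*m^3 + 36*m^2 + 27*m + 9)/(8*m^6 - 24*m^5 - 12*m^4 + 64*m^3 + 18*m^2 - 54*m - 27)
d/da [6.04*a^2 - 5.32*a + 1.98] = 12.08*a - 5.32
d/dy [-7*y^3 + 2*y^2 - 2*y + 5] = -21*y^2 + 4*y - 2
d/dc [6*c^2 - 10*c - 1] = 12*c - 10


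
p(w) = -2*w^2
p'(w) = -4*w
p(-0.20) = -0.08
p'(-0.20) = 0.80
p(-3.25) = -21.12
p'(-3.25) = 13.00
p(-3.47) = -24.08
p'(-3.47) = 13.88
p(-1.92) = -7.37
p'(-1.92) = 7.68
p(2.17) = -9.42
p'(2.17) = -8.68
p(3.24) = -21.00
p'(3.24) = -12.96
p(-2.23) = -9.95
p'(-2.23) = 8.92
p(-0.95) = -1.80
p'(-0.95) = 3.80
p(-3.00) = -18.00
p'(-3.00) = 12.00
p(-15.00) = -450.00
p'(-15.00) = 60.00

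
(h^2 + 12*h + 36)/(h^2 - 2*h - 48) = (h + 6)/(h - 8)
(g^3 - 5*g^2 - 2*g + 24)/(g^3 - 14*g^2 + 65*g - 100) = (g^2 - g - 6)/(g^2 - 10*g + 25)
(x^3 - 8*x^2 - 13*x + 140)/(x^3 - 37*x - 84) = (x - 5)/(x + 3)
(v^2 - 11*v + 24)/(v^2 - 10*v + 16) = (v - 3)/(v - 2)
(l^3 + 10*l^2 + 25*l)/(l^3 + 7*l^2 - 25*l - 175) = l*(l + 5)/(l^2 + 2*l - 35)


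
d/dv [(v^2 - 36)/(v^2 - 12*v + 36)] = -12/(v^2 - 12*v + 36)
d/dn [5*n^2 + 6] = 10*n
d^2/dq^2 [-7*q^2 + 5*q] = -14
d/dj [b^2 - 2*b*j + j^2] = -2*b + 2*j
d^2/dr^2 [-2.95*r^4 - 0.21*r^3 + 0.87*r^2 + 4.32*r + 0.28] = -35.4*r^2 - 1.26*r + 1.74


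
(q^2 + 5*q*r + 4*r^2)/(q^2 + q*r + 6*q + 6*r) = (q + 4*r)/(q + 6)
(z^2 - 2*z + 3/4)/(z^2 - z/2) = (z - 3/2)/z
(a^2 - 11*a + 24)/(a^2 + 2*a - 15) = (a - 8)/(a + 5)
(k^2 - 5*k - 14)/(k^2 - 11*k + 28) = (k + 2)/(k - 4)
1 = 1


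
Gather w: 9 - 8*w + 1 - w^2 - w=-w^2 - 9*w + 10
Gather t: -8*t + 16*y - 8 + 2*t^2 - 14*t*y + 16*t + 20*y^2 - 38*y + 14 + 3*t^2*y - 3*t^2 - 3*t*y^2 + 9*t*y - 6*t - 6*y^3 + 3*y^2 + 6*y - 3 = t^2*(3*y - 1) + t*(-3*y^2 - 5*y + 2) - 6*y^3 + 23*y^2 - 16*y + 3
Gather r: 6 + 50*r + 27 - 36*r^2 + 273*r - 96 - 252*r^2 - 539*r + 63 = -288*r^2 - 216*r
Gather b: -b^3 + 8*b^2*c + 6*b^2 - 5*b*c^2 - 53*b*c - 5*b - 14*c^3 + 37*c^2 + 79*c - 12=-b^3 + b^2*(8*c + 6) + b*(-5*c^2 - 53*c - 5) - 14*c^3 + 37*c^2 + 79*c - 12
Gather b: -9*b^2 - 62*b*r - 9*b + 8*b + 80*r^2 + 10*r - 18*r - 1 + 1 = -9*b^2 + b*(-62*r - 1) + 80*r^2 - 8*r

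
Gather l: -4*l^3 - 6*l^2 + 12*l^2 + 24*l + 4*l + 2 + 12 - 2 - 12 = -4*l^3 + 6*l^2 + 28*l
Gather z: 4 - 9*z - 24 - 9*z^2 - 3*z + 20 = -9*z^2 - 12*z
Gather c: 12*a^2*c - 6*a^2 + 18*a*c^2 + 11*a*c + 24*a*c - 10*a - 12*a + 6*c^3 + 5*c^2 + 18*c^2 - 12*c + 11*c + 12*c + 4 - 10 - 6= -6*a^2 - 22*a + 6*c^3 + c^2*(18*a + 23) + c*(12*a^2 + 35*a + 11) - 12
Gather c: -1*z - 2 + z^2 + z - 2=z^2 - 4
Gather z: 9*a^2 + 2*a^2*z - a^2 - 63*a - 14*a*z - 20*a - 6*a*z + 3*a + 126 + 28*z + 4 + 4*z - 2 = 8*a^2 - 80*a + z*(2*a^2 - 20*a + 32) + 128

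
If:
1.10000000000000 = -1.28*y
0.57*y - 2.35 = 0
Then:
No Solution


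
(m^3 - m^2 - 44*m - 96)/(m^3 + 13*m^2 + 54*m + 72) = (m - 8)/(m + 6)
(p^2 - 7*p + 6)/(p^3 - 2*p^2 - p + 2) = (p - 6)/(p^2 - p - 2)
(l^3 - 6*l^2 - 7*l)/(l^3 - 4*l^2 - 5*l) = (l - 7)/(l - 5)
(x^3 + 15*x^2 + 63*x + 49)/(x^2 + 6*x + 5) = (x^2 + 14*x + 49)/(x + 5)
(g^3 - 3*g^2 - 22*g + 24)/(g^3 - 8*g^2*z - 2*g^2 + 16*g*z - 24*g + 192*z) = (1 - g)/(-g + 8*z)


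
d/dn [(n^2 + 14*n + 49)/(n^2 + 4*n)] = 2*(-5*n^2 - 49*n - 98)/(n^2*(n^2 + 8*n + 16))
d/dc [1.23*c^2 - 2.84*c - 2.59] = 2.46*c - 2.84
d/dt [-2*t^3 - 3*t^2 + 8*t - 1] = -6*t^2 - 6*t + 8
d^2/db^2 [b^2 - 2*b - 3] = 2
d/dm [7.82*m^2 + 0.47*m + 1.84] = 15.64*m + 0.47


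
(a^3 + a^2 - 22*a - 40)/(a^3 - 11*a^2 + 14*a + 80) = (a + 4)/(a - 8)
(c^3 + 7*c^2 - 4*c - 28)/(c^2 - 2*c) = c + 9 + 14/c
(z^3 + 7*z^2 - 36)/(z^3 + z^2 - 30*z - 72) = (z^2 + 4*z - 12)/(z^2 - 2*z - 24)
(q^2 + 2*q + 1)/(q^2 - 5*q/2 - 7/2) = 2*(q + 1)/(2*q - 7)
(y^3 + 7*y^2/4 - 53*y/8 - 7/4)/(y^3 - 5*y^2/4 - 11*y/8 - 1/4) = (2*y + 7)/(2*y + 1)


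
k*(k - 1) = k^2 - k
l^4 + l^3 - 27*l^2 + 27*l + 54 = (l - 3)^2*(l + 1)*(l + 6)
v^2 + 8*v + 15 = (v + 3)*(v + 5)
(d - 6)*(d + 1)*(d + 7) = d^3 + 2*d^2 - 41*d - 42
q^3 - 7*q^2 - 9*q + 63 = (q - 7)*(q - 3)*(q + 3)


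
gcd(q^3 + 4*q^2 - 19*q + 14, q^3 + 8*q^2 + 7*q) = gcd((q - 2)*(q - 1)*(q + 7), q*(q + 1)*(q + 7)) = q + 7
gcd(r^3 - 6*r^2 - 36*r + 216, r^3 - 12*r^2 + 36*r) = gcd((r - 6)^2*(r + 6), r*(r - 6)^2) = r^2 - 12*r + 36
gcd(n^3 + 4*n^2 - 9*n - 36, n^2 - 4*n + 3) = n - 3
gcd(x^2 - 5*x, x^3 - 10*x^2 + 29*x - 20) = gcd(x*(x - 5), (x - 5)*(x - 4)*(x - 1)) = x - 5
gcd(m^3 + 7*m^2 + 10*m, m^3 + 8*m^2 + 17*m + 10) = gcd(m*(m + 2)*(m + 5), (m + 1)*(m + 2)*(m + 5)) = m^2 + 7*m + 10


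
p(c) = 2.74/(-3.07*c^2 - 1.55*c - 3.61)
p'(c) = 2.74*(6.14*c + 1.55)/(-3.07*c^2 - 1.55*c - 3.61)^2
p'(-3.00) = -0.07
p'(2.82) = 0.05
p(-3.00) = -0.10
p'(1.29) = 0.23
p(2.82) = -0.08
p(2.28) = -0.12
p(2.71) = -0.09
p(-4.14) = -0.06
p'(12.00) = 0.00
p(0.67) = -0.45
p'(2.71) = 0.05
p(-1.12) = -0.48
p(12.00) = -0.01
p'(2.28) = 0.08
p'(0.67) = 0.43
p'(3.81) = 0.02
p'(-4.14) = -0.03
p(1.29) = -0.26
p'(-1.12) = -0.45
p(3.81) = -0.05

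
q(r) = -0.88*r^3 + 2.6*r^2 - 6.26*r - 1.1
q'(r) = -2.64*r^2 + 5.2*r - 6.26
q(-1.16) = 11.03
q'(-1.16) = -15.84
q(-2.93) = 61.70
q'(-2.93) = -44.16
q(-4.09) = 128.20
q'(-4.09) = -71.69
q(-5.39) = 245.98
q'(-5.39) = -110.99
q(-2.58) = 47.47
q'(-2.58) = -37.25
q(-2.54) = 46.00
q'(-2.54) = -36.50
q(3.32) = -25.43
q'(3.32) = -18.10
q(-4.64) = 171.83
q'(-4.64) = -87.23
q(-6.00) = 320.14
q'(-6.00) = -132.50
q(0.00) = -1.10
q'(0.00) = -6.26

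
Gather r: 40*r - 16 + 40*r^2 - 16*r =40*r^2 + 24*r - 16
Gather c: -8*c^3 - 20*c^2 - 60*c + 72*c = -8*c^3 - 20*c^2 + 12*c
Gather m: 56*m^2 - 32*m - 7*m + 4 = 56*m^2 - 39*m + 4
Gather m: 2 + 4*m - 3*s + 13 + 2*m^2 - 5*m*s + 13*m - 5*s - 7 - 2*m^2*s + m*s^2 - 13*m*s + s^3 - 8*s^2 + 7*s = m^2*(2 - 2*s) + m*(s^2 - 18*s + 17) + s^3 - 8*s^2 - s + 8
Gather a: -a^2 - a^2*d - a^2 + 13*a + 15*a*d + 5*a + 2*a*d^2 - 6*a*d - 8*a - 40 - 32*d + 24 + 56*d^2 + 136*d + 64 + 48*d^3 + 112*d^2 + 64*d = a^2*(-d - 2) + a*(2*d^2 + 9*d + 10) + 48*d^3 + 168*d^2 + 168*d + 48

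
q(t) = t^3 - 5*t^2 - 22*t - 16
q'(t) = 3*t^2 - 10*t - 22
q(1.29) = -50.55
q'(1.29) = -29.91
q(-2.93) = -19.62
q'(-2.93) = 33.05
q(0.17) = -19.88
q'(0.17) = -23.61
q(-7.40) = -532.22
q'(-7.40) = 216.28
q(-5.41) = -201.66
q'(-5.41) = 119.90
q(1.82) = -66.57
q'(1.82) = -30.26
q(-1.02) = 0.18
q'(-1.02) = -8.68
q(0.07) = -17.56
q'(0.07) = -22.69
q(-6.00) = -280.00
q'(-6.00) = 146.00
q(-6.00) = -280.00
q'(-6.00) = 146.00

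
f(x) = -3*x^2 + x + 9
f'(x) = 1 - 6*x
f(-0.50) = 7.75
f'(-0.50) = 4.00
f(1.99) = -0.89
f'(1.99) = -10.94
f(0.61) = 8.49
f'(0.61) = -2.66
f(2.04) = -1.44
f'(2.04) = -11.24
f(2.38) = -5.61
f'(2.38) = -13.28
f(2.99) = -14.83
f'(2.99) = -16.94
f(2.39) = -5.75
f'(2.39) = -13.34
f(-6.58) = -127.47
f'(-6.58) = 40.48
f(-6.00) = -105.00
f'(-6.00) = 37.00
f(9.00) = -225.00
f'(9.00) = -53.00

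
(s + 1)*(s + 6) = s^2 + 7*s + 6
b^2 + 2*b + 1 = (b + 1)^2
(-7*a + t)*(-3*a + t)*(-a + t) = -21*a^3 + 31*a^2*t - 11*a*t^2 + t^3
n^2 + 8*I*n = n*(n + 8*I)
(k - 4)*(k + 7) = k^2 + 3*k - 28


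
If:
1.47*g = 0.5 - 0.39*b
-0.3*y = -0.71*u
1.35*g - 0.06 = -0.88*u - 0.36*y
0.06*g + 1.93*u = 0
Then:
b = 1.11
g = 0.05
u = -0.00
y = -0.00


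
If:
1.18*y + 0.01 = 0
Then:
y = -0.01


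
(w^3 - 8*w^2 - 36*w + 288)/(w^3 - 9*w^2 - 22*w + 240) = (w + 6)/(w + 5)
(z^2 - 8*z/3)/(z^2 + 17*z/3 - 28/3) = z*(3*z - 8)/(3*z^2 + 17*z - 28)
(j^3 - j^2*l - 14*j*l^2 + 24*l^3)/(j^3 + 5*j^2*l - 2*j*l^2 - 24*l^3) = (j - 3*l)/(j + 3*l)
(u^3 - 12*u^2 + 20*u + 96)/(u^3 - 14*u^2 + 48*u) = (u + 2)/u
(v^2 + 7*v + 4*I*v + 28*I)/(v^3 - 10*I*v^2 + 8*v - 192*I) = (v + 7)/(v^2 - 14*I*v - 48)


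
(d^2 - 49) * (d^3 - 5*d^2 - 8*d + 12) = d^5 - 5*d^4 - 57*d^3 + 257*d^2 + 392*d - 588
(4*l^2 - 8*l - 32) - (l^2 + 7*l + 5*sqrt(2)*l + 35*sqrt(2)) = 3*l^2 - 15*l - 5*sqrt(2)*l - 35*sqrt(2) - 32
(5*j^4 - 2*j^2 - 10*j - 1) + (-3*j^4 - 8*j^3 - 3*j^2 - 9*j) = 2*j^4 - 8*j^3 - 5*j^2 - 19*j - 1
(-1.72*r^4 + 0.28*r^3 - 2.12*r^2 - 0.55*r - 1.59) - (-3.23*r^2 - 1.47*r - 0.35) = -1.72*r^4 + 0.28*r^3 + 1.11*r^2 + 0.92*r - 1.24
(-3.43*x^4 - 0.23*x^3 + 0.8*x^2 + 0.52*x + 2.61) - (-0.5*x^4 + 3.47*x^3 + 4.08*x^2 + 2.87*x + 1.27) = -2.93*x^4 - 3.7*x^3 - 3.28*x^2 - 2.35*x + 1.34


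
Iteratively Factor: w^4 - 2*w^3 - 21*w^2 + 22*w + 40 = (w + 1)*(w^3 - 3*w^2 - 18*w + 40) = (w + 1)*(w + 4)*(w^2 - 7*w + 10) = (w - 5)*(w + 1)*(w + 4)*(w - 2)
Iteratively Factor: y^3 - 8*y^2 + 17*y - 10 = (y - 5)*(y^2 - 3*y + 2) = (y - 5)*(y - 1)*(y - 2)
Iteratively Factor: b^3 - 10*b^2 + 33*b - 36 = (b - 4)*(b^2 - 6*b + 9) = (b - 4)*(b - 3)*(b - 3)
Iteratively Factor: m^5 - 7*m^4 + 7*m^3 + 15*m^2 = (m - 5)*(m^4 - 2*m^3 - 3*m^2) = m*(m - 5)*(m^3 - 2*m^2 - 3*m) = m^2*(m - 5)*(m^2 - 2*m - 3) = m^2*(m - 5)*(m + 1)*(m - 3)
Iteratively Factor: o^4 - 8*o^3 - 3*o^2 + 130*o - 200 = (o + 4)*(o^3 - 12*o^2 + 45*o - 50) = (o - 2)*(o + 4)*(o^2 - 10*o + 25) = (o - 5)*(o - 2)*(o + 4)*(o - 5)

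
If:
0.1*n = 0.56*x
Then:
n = 5.6*x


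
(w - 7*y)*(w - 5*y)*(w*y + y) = w^3*y - 12*w^2*y^2 + w^2*y + 35*w*y^3 - 12*w*y^2 + 35*y^3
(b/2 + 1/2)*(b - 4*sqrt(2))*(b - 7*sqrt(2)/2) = b^3/2 - 15*sqrt(2)*b^2/4 + b^2/2 - 15*sqrt(2)*b/4 + 14*b + 14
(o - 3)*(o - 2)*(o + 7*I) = o^3 - 5*o^2 + 7*I*o^2 + 6*o - 35*I*o + 42*I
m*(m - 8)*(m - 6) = m^3 - 14*m^2 + 48*m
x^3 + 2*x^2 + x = x*(x + 1)^2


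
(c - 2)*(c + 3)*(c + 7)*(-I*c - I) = -I*c^4 - 9*I*c^3 - 9*I*c^2 + 41*I*c + 42*I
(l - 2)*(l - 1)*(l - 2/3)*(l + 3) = l^4 - 2*l^3/3 - 7*l^2 + 32*l/3 - 4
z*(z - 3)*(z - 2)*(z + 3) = z^4 - 2*z^3 - 9*z^2 + 18*z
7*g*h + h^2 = h*(7*g + h)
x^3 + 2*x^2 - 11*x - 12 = (x - 3)*(x + 1)*(x + 4)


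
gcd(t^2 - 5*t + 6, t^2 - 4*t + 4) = t - 2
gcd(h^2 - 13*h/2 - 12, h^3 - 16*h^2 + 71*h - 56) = h - 8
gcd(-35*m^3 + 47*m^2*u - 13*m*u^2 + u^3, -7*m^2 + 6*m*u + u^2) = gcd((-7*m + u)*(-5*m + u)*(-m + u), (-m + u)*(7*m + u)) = -m + u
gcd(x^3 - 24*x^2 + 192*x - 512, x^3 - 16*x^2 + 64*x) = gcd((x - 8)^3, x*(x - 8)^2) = x^2 - 16*x + 64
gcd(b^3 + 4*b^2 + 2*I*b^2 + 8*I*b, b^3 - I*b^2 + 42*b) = b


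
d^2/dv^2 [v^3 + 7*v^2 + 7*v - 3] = 6*v + 14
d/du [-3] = 0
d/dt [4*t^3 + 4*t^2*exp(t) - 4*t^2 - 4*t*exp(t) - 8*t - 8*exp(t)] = 4*t^2*exp(t) + 12*t^2 + 4*t*exp(t) - 8*t - 12*exp(t) - 8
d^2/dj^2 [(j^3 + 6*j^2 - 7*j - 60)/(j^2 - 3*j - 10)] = 60*(j^3 + 3*j^2 + 21*j - 11)/(j^6 - 9*j^5 - 3*j^4 + 153*j^3 + 30*j^2 - 900*j - 1000)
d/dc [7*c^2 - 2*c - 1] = 14*c - 2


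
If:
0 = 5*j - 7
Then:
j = 7/5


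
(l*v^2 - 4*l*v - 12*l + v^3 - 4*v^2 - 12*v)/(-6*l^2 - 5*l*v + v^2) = (v^2 - 4*v - 12)/(-6*l + v)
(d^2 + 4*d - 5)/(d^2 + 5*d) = (d - 1)/d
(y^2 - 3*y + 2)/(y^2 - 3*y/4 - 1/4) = 4*(y - 2)/(4*y + 1)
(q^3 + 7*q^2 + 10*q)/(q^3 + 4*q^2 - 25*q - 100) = q*(q + 2)/(q^2 - q - 20)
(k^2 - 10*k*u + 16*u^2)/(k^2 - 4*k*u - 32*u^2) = (k - 2*u)/(k + 4*u)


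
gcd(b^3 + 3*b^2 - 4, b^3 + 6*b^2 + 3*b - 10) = b^2 + b - 2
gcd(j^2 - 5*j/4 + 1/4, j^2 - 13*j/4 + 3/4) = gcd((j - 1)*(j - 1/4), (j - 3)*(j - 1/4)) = j - 1/4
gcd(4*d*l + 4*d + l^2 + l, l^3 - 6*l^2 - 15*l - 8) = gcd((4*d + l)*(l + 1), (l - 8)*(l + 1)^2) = l + 1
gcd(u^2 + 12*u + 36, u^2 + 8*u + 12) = u + 6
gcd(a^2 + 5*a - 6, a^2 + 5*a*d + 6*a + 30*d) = a + 6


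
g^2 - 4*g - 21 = (g - 7)*(g + 3)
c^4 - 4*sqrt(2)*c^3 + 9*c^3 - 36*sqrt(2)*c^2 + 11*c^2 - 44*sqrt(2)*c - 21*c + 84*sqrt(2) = (c - 1)*(c + 3)*(c + 7)*(c - 4*sqrt(2))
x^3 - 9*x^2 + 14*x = x*(x - 7)*(x - 2)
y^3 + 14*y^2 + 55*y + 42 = (y + 1)*(y + 6)*(y + 7)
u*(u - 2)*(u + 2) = u^3 - 4*u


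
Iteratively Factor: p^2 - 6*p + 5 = (p - 1)*(p - 5)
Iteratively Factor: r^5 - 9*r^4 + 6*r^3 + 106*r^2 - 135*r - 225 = (r + 1)*(r^4 - 10*r^3 + 16*r^2 + 90*r - 225) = (r - 3)*(r + 1)*(r^3 - 7*r^2 - 5*r + 75) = (r - 5)*(r - 3)*(r + 1)*(r^2 - 2*r - 15) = (r - 5)*(r - 3)*(r + 1)*(r + 3)*(r - 5)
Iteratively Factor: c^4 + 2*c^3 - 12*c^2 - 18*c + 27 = (c + 3)*(c^3 - c^2 - 9*c + 9) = (c - 1)*(c + 3)*(c^2 - 9) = (c - 1)*(c + 3)^2*(c - 3)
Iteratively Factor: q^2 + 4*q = (q + 4)*(q)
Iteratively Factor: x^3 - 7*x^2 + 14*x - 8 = (x - 2)*(x^2 - 5*x + 4) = (x - 4)*(x - 2)*(x - 1)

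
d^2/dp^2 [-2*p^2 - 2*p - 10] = -4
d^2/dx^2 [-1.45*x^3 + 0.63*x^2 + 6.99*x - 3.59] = 1.26 - 8.7*x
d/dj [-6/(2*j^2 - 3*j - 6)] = 6*(4*j - 3)/(-2*j^2 + 3*j + 6)^2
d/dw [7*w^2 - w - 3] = 14*w - 1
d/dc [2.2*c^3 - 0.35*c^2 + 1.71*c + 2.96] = 6.6*c^2 - 0.7*c + 1.71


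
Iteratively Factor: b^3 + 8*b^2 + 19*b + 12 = (b + 1)*(b^2 + 7*b + 12) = (b + 1)*(b + 4)*(b + 3)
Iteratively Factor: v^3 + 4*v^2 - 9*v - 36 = (v + 3)*(v^2 + v - 12) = (v - 3)*(v + 3)*(v + 4)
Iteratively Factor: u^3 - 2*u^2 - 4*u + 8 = (u + 2)*(u^2 - 4*u + 4) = (u - 2)*(u + 2)*(u - 2)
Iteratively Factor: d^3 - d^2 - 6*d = (d)*(d^2 - d - 6) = d*(d - 3)*(d + 2)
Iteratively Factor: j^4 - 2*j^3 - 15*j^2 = (j)*(j^3 - 2*j^2 - 15*j) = j*(j + 3)*(j^2 - 5*j) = j^2*(j + 3)*(j - 5)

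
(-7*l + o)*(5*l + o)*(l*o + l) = -35*l^3*o - 35*l^3 - 2*l^2*o^2 - 2*l^2*o + l*o^3 + l*o^2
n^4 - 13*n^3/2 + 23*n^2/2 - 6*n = n*(n - 4)*(n - 3/2)*(n - 1)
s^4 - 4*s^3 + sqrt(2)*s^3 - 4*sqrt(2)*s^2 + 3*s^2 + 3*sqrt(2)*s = s*(s - 3)*(s - 1)*(s + sqrt(2))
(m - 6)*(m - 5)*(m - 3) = m^3 - 14*m^2 + 63*m - 90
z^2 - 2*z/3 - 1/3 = (z - 1)*(z + 1/3)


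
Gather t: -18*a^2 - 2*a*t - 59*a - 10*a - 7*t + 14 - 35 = -18*a^2 - 69*a + t*(-2*a - 7) - 21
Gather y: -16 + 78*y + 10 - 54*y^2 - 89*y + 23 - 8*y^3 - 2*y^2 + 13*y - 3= -8*y^3 - 56*y^2 + 2*y + 14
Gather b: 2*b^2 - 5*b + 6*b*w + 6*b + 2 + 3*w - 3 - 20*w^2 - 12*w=2*b^2 + b*(6*w + 1) - 20*w^2 - 9*w - 1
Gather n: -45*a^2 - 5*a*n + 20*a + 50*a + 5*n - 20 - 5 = -45*a^2 + 70*a + n*(5 - 5*a) - 25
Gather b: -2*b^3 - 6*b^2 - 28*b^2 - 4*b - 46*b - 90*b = -2*b^3 - 34*b^2 - 140*b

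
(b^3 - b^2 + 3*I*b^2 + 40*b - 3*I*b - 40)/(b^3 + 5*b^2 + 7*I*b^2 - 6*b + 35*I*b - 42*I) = (b^2 + 3*I*b + 40)/(b^2 + b*(6 + 7*I) + 42*I)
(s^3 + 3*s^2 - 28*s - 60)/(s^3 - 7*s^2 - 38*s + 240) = (s + 2)/(s - 8)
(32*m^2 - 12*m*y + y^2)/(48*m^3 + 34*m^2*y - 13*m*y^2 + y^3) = (-4*m + y)/(-6*m^2 - 5*m*y + y^2)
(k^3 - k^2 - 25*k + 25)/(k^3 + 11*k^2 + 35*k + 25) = (k^2 - 6*k + 5)/(k^2 + 6*k + 5)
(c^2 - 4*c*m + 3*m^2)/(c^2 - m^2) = (c - 3*m)/(c + m)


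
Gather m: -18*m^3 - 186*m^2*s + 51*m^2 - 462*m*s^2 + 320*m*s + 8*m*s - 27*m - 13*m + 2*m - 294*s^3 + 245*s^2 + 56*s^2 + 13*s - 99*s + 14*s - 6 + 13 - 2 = -18*m^3 + m^2*(51 - 186*s) + m*(-462*s^2 + 328*s - 38) - 294*s^3 + 301*s^2 - 72*s + 5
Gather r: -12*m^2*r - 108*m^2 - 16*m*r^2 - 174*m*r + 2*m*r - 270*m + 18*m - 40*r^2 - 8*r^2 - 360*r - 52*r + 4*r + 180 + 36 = -108*m^2 - 252*m + r^2*(-16*m - 48) + r*(-12*m^2 - 172*m - 408) + 216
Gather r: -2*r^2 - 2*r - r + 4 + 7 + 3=-2*r^2 - 3*r + 14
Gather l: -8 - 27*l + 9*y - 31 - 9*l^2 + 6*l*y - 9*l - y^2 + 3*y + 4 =-9*l^2 + l*(6*y - 36) - y^2 + 12*y - 35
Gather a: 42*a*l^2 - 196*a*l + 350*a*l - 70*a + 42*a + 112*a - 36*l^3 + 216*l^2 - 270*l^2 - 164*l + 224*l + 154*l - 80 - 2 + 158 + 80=a*(42*l^2 + 154*l + 84) - 36*l^3 - 54*l^2 + 214*l + 156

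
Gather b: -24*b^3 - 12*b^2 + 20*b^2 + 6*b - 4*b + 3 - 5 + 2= -24*b^3 + 8*b^2 + 2*b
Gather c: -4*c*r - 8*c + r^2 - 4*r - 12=c*(-4*r - 8) + r^2 - 4*r - 12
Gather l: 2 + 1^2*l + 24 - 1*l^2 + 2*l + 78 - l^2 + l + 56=-2*l^2 + 4*l + 160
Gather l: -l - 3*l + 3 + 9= 12 - 4*l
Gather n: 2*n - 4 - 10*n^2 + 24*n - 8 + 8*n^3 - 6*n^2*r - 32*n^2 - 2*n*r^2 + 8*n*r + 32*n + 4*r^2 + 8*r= 8*n^3 + n^2*(-6*r - 42) + n*(-2*r^2 + 8*r + 58) + 4*r^2 + 8*r - 12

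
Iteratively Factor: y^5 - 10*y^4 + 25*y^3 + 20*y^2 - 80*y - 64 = (y - 4)*(y^4 - 6*y^3 + y^2 + 24*y + 16) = (y - 4)*(y + 1)*(y^3 - 7*y^2 + 8*y + 16) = (y - 4)^2*(y + 1)*(y^2 - 3*y - 4) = (y - 4)^3*(y + 1)*(y + 1)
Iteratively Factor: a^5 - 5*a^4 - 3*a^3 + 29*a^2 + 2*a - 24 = (a + 1)*(a^4 - 6*a^3 + 3*a^2 + 26*a - 24) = (a + 1)*(a + 2)*(a^3 - 8*a^2 + 19*a - 12) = (a - 1)*(a + 1)*(a + 2)*(a^2 - 7*a + 12) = (a - 3)*(a - 1)*(a + 1)*(a + 2)*(a - 4)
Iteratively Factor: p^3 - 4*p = (p)*(p^2 - 4) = p*(p + 2)*(p - 2)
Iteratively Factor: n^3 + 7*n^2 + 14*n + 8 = (n + 4)*(n^2 + 3*n + 2) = (n + 1)*(n + 4)*(n + 2)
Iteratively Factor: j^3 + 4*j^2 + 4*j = (j + 2)*(j^2 + 2*j) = j*(j + 2)*(j + 2)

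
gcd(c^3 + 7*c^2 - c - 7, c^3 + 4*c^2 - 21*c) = c + 7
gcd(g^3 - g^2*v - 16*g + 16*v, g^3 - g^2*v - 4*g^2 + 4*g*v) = -g^2 + g*v + 4*g - 4*v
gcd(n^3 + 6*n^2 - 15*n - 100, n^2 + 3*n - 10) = n + 5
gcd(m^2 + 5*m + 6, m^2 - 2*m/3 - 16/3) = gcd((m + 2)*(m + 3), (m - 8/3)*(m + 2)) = m + 2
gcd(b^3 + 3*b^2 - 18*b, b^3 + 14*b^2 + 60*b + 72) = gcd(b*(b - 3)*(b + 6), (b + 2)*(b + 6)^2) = b + 6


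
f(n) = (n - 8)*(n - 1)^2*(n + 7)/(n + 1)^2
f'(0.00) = 223.00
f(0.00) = -56.00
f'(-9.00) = -27.03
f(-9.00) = 53.12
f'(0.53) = 29.53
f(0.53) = -5.31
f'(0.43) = 43.83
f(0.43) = -8.94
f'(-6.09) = -28.33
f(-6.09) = -24.88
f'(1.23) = -4.61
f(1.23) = -0.59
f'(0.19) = 107.68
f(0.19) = -26.02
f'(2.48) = -6.63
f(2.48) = -9.46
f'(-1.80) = -1171.10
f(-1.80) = -624.26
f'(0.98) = 0.58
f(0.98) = -0.01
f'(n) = (n - 8)*(n - 1)^2/(n + 1)^2 - 2*(n - 8)*(n - 1)^2*(n + 7)/(n + 1)^3 + (n - 8)*(n + 7)*(2*n - 2)/(n + 1)^2 + (n - 1)^2*(n + 7)/(n + 1)^2 = (2*n^4 + n^3 - 9*n^2 - 217*n + 223)/(n^3 + 3*n^2 + 3*n + 1)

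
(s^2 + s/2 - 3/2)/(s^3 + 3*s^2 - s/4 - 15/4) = 2/(2*s + 5)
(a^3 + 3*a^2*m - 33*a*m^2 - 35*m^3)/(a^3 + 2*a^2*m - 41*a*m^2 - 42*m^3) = (a - 5*m)/(a - 6*m)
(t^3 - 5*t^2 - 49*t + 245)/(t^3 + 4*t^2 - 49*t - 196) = (t - 5)/(t + 4)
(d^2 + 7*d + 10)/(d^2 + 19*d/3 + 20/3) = 3*(d + 2)/(3*d + 4)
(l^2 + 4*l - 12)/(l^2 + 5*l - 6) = (l - 2)/(l - 1)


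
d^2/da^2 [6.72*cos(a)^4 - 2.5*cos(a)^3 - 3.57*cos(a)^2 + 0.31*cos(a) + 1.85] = -107.52*cos(a)^4 + 22.5*cos(a)^3 + 94.92*cos(a)^2 - 15.31*cos(a) - 7.14000000000001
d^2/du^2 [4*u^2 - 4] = 8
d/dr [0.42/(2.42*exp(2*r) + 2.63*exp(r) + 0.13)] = (-2.0328*exp(r) - 1.1046)*exp(r)/(2.42*exp(2*r) + 2.63*exp(r) + 0.13)^2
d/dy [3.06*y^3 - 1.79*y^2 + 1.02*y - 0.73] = 9.18*y^2 - 3.58*y + 1.02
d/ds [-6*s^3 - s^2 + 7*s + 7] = -18*s^2 - 2*s + 7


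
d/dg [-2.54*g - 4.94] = -2.54000000000000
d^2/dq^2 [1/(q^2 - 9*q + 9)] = 2*(-q^2 + 9*q + (2*q - 9)^2 - 9)/(q^2 - 9*q + 9)^3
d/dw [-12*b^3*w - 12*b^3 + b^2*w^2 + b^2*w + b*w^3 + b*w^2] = b*(-12*b^2 + 2*b*w + b + 3*w^2 + 2*w)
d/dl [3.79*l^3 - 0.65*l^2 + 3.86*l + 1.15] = 11.37*l^2 - 1.3*l + 3.86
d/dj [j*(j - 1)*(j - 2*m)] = 3*j^2 - 4*j*m - 2*j + 2*m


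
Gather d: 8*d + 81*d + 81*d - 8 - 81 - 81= 170*d - 170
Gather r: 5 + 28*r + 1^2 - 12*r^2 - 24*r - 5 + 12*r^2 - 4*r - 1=0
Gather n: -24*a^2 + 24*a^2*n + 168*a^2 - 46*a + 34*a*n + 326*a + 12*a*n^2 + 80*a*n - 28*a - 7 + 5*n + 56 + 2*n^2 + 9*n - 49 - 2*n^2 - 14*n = 144*a^2 + 12*a*n^2 + 252*a + n*(24*a^2 + 114*a)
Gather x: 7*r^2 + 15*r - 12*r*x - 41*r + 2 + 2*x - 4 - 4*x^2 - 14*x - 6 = 7*r^2 - 26*r - 4*x^2 + x*(-12*r - 12) - 8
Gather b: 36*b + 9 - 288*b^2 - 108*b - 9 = -288*b^2 - 72*b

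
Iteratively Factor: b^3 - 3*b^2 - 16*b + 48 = (b - 3)*(b^2 - 16) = (b - 4)*(b - 3)*(b + 4)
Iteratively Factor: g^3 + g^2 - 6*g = (g - 2)*(g^2 + 3*g) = (g - 2)*(g + 3)*(g)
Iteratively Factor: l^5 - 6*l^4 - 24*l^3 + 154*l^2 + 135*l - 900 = (l - 3)*(l^4 - 3*l^3 - 33*l^2 + 55*l + 300) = (l - 5)*(l - 3)*(l^3 + 2*l^2 - 23*l - 60) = (l - 5)*(l - 3)*(l + 3)*(l^2 - l - 20) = (l - 5)^2*(l - 3)*(l + 3)*(l + 4)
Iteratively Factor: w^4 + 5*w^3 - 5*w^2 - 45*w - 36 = (w + 1)*(w^3 + 4*w^2 - 9*w - 36) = (w + 1)*(w + 4)*(w^2 - 9) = (w + 1)*(w + 3)*(w + 4)*(w - 3)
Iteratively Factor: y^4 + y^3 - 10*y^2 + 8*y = (y)*(y^3 + y^2 - 10*y + 8) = y*(y - 1)*(y^2 + 2*y - 8) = y*(y - 1)*(y + 4)*(y - 2)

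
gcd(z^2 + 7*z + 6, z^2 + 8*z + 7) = z + 1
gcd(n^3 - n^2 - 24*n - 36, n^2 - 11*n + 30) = n - 6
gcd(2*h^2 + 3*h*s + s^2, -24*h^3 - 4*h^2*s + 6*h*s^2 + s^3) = 2*h + s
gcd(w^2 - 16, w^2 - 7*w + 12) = w - 4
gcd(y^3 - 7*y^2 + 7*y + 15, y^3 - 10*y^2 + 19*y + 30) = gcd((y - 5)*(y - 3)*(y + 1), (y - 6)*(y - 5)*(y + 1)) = y^2 - 4*y - 5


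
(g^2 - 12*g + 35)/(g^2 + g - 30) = (g - 7)/(g + 6)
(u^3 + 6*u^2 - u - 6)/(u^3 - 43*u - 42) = (u - 1)/(u - 7)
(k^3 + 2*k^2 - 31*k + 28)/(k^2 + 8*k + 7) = (k^2 - 5*k + 4)/(k + 1)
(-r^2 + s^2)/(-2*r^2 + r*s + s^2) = (r + s)/(2*r + s)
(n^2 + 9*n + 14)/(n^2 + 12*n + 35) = (n + 2)/(n + 5)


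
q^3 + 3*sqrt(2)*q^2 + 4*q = q*(q + sqrt(2))*(q + 2*sqrt(2))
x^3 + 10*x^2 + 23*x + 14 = (x + 1)*(x + 2)*(x + 7)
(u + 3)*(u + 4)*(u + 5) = u^3 + 12*u^2 + 47*u + 60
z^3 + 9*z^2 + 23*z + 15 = (z + 1)*(z + 3)*(z + 5)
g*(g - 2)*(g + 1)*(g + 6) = g^4 + 5*g^3 - 8*g^2 - 12*g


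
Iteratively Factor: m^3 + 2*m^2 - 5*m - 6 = (m + 1)*(m^2 + m - 6) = (m - 2)*(m + 1)*(m + 3)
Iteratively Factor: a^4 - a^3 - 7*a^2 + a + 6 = (a - 3)*(a^3 + 2*a^2 - a - 2) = (a - 3)*(a + 2)*(a^2 - 1) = (a - 3)*(a + 1)*(a + 2)*(a - 1)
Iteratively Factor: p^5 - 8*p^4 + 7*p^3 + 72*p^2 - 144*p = (p - 4)*(p^4 - 4*p^3 - 9*p^2 + 36*p) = (p - 4)*(p + 3)*(p^3 - 7*p^2 + 12*p) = (p - 4)*(p - 3)*(p + 3)*(p^2 - 4*p) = (p - 4)^2*(p - 3)*(p + 3)*(p)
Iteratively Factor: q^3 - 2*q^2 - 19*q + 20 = (q - 5)*(q^2 + 3*q - 4) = (q - 5)*(q + 4)*(q - 1)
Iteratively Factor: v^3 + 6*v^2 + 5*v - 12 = (v + 4)*(v^2 + 2*v - 3) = (v + 3)*(v + 4)*(v - 1)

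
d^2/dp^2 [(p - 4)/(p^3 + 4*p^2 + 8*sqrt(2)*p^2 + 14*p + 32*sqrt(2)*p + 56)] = 2*((p - 4)*(3*p^2 + 8*p + 16*sqrt(2)*p + 14 + 32*sqrt(2))^2 - (3*p^2 + 8*p + 16*sqrt(2)*p + (p - 4)*(3*p + 4 + 8*sqrt(2)) + 14 + 32*sqrt(2))*(p^3 + 4*p^2 + 8*sqrt(2)*p^2 + 14*p + 32*sqrt(2)*p + 56))/(p^3 + 4*p^2 + 8*sqrt(2)*p^2 + 14*p + 32*sqrt(2)*p + 56)^3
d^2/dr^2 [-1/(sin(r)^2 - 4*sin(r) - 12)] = 2*(2*sin(r)^4 - 6*sin(r)^3 + 29*sin(r)^2 - 12*sin(r) - 28)/((sin(r) - 6)^3*(sin(r) + 2)^3)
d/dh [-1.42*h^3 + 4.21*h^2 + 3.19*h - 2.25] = -4.26*h^2 + 8.42*h + 3.19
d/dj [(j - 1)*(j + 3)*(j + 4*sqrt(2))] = 3*j^2 + 4*j + 8*sqrt(2)*j - 3 + 8*sqrt(2)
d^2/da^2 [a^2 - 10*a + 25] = 2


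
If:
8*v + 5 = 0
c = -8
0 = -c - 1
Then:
No Solution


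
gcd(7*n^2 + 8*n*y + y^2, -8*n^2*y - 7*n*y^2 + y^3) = n + y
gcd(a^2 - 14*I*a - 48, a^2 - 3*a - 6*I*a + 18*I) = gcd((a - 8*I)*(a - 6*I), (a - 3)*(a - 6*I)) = a - 6*I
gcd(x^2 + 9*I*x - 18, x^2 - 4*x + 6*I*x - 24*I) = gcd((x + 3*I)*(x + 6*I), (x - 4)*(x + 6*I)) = x + 6*I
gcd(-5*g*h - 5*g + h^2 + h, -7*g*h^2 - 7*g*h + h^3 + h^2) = h + 1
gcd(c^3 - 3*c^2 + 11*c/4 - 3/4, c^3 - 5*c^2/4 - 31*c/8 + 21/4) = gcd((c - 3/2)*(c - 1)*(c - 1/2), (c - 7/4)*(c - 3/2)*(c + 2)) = c - 3/2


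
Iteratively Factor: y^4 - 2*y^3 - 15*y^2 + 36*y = (y - 3)*(y^3 + y^2 - 12*y) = (y - 3)^2*(y^2 + 4*y) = (y - 3)^2*(y + 4)*(y)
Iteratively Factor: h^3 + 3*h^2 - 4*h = (h + 4)*(h^2 - h) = h*(h + 4)*(h - 1)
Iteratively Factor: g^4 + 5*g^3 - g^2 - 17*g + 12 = (g + 3)*(g^3 + 2*g^2 - 7*g + 4) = (g - 1)*(g + 3)*(g^2 + 3*g - 4) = (g - 1)*(g + 3)*(g + 4)*(g - 1)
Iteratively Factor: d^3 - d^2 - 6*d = (d + 2)*(d^2 - 3*d) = (d - 3)*(d + 2)*(d)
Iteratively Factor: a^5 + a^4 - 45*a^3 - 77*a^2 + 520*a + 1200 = (a - 5)*(a^4 + 6*a^3 - 15*a^2 - 152*a - 240) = (a - 5)*(a + 4)*(a^3 + 2*a^2 - 23*a - 60) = (a - 5)*(a + 3)*(a + 4)*(a^2 - a - 20) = (a - 5)^2*(a + 3)*(a + 4)*(a + 4)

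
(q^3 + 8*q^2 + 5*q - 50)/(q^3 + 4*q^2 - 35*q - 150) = (q - 2)/(q - 6)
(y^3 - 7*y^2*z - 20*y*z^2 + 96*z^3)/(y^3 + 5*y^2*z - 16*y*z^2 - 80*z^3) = (y^2 - 11*y*z + 24*z^2)/(y^2 + y*z - 20*z^2)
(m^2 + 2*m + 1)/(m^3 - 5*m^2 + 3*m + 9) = (m + 1)/(m^2 - 6*m + 9)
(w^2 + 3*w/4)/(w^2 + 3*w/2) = (4*w + 3)/(2*(2*w + 3))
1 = 1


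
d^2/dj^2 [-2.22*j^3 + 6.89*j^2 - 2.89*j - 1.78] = 13.78 - 13.32*j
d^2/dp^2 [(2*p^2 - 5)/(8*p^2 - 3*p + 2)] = 2*(48*p^3 - 1056*p^2 + 360*p + 43)/(512*p^6 - 576*p^5 + 600*p^4 - 315*p^3 + 150*p^2 - 36*p + 8)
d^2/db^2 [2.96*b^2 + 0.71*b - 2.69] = 5.92000000000000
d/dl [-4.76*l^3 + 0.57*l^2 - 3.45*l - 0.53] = -14.28*l^2 + 1.14*l - 3.45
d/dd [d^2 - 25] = 2*d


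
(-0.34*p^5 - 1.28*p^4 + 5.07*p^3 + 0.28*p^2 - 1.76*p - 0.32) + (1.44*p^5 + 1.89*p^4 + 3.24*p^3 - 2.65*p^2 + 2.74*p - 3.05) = 1.1*p^5 + 0.61*p^4 + 8.31*p^3 - 2.37*p^2 + 0.98*p - 3.37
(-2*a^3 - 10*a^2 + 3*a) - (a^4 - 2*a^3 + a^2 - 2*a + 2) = -a^4 - 11*a^2 + 5*a - 2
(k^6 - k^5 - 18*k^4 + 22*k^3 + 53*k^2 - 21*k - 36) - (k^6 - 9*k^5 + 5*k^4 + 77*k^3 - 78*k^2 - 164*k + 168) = 8*k^5 - 23*k^4 - 55*k^3 + 131*k^2 + 143*k - 204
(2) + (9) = 11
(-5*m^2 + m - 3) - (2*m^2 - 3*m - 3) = -7*m^2 + 4*m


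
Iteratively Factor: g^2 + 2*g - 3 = (g - 1)*(g + 3)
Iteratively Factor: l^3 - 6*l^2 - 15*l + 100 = (l + 4)*(l^2 - 10*l + 25) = (l - 5)*(l + 4)*(l - 5)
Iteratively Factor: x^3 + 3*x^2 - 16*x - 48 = (x + 3)*(x^2 - 16) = (x + 3)*(x + 4)*(x - 4)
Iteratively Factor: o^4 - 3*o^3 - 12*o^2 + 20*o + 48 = (o - 4)*(o^3 + o^2 - 8*o - 12) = (o - 4)*(o + 2)*(o^2 - o - 6) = (o - 4)*(o + 2)^2*(o - 3)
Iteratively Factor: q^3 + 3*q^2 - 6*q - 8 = (q + 4)*(q^2 - q - 2) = (q - 2)*(q + 4)*(q + 1)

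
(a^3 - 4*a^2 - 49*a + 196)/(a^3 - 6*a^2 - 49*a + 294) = (a - 4)/(a - 6)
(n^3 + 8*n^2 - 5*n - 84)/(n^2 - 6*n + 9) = (n^2 + 11*n + 28)/(n - 3)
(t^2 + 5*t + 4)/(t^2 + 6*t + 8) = (t + 1)/(t + 2)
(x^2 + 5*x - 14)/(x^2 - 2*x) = (x + 7)/x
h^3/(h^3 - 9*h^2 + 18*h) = h^2/(h^2 - 9*h + 18)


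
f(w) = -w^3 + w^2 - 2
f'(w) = -3*w^2 + 2*w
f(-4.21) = 90.34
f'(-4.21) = -61.59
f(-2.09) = 11.50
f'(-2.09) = -17.28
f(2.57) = -12.37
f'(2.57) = -14.67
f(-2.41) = 17.81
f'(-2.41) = -22.24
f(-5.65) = 210.28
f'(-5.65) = -107.07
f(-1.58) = 4.44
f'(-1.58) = -10.65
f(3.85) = -44.24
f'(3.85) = -36.77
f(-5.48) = 192.60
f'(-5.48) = -101.05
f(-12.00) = 1870.00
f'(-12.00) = -456.00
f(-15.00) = 3598.00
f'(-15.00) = -705.00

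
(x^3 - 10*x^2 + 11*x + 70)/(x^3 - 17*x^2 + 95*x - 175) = (x + 2)/(x - 5)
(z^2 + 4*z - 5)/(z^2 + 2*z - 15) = (z - 1)/(z - 3)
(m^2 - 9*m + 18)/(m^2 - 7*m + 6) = (m - 3)/(m - 1)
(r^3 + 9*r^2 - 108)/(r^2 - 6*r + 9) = (r^2 + 12*r + 36)/(r - 3)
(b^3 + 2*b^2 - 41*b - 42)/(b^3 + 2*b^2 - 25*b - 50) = (b^3 + 2*b^2 - 41*b - 42)/(b^3 + 2*b^2 - 25*b - 50)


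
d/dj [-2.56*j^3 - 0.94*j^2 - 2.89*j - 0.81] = -7.68*j^2 - 1.88*j - 2.89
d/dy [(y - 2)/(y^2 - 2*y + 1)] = (3 - y)/(y^3 - 3*y^2 + 3*y - 1)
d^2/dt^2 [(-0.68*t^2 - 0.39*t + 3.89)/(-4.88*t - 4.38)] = (1.4210854715202e-14*t^2 - 175.85728)/(116.214272*t^3 + 312.921216*t^2 + 280.859616*t + 84.027672)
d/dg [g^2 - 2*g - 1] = 2*g - 2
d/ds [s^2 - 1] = 2*s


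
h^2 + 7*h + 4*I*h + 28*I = (h + 7)*(h + 4*I)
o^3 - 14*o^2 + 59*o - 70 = (o - 7)*(o - 5)*(o - 2)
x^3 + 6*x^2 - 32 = (x - 2)*(x + 4)^2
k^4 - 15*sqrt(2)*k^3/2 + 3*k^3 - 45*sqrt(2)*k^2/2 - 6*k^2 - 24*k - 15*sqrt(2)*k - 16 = (k + 1)*(k + 2)*(k - 8*sqrt(2))*(k + sqrt(2)/2)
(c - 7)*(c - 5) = c^2 - 12*c + 35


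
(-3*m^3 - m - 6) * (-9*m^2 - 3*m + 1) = 27*m^5 + 9*m^4 + 6*m^3 + 57*m^2 + 17*m - 6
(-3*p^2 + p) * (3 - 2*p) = 6*p^3 - 11*p^2 + 3*p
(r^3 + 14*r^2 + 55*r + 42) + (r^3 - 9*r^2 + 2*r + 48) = 2*r^3 + 5*r^2 + 57*r + 90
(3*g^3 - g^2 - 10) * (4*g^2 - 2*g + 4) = 12*g^5 - 10*g^4 + 14*g^3 - 44*g^2 + 20*g - 40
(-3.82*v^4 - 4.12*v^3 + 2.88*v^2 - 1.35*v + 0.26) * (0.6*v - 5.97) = -2.292*v^5 + 20.3334*v^4 + 26.3244*v^3 - 18.0036*v^2 + 8.2155*v - 1.5522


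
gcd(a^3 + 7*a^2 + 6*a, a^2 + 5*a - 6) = a + 6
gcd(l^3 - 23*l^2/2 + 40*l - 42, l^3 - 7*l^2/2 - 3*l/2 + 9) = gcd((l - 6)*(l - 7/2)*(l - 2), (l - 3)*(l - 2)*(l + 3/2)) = l - 2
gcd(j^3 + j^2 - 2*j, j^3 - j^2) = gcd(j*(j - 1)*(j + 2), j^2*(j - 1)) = j^2 - j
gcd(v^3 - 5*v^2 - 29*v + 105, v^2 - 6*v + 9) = v - 3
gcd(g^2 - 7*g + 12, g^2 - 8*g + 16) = g - 4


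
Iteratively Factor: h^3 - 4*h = (h + 2)*(h^2 - 2*h) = (h - 2)*(h + 2)*(h)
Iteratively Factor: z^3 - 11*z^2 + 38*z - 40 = (z - 5)*(z^2 - 6*z + 8) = (z - 5)*(z - 2)*(z - 4)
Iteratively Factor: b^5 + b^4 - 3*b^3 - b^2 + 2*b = (b)*(b^4 + b^3 - 3*b^2 - b + 2) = b*(b + 1)*(b^3 - 3*b + 2) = b*(b + 1)*(b + 2)*(b^2 - 2*b + 1) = b*(b - 1)*(b + 1)*(b + 2)*(b - 1)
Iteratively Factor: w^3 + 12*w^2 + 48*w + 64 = (w + 4)*(w^2 + 8*w + 16) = (w + 4)^2*(w + 4)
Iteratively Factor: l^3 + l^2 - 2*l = (l + 2)*(l^2 - l) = l*(l + 2)*(l - 1)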